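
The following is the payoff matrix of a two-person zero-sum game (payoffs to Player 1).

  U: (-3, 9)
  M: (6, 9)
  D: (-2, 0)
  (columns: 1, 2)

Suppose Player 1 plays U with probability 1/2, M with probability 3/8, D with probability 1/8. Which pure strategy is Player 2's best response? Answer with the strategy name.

1

If Player 2 plays 1, Player 1's expected payoff is (1/2)·(-3) + (3/8)·6 + (1/8)·(-2) = 1/2.
If Player 2 plays 2, Player 1's expected payoff is (1/2)·9 + (3/8)·9 + (1/8)·0 = 63/8.
Player 2 minimizes Player 1's payoff; the smallest is 1/2, so the best response is 1.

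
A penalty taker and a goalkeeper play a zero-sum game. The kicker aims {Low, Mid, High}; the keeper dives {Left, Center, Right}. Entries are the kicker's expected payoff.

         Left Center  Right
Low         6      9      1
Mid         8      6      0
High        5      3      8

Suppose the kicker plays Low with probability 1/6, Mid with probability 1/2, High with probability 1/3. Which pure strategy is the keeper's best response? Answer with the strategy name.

If the keeper plays Left, the kicker's expected payoff is (1/6)·6 + (1/2)·8 + (1/3)·5 = 20/3.
If the keeper plays Center, the kicker's expected payoff is (1/6)·9 + (1/2)·6 + (1/3)·3 = 11/2.
If the keeper plays Right, the kicker's expected payoff is (1/6)·1 + (1/2)·0 + (1/3)·8 = 17/6.
The keeper minimizes the kicker's payoff; the smallest is 17/6, so the best response is Right.

Right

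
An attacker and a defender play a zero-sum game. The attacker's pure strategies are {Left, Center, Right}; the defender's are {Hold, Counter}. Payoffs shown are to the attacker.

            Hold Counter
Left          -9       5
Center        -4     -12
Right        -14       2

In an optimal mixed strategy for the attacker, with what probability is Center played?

7/11

Row minima: Left → -9, Center → -12, Right → -14; maximin = -9.
Column maxima: Hold → -4, Counter → 5; minimax = -4.
-9 ≠ -4, so there is no saddle point; optimal play is mixed.
Right is strictly dominated by Left, so the attacker never plays it.
On the remaining 2×2 (Left, Center vs Hold, Counter):
Let the attacker play Left with probability p. Expected payoff against Hold: (-9)p + (-4)(1−p) = −5p − 4; against Counter: 5p + (-12)(1−p) = 17p − 12.
Setting these equal: −5p − 4 = 17p − 12 ⇒ −22p = -8 ⇒ p = 4/11, and the value is (-5)·(4/11) − 4 = -64/11.
For the defender: with q = P(Hold), equating Left's and Center's payoffs gives −14q + 5 = 8q − 12 ⇒ q = 17/22.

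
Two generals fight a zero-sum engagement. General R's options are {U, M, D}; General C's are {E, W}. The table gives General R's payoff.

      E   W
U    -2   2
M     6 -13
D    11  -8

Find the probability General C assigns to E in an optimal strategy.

Row minima: U → -2, M → -13, D → -8; maximin = -2.
Column maxima: E → 11, W → 2; minimax = 2.
-2 ≠ 2, so there is no saddle point; optimal play is mixed.
M is strictly dominated by D, so General R never plays it.
On the remaining 2×2 (U, D vs E, W):
Let General R play U with probability p. Expected payoff against E: (-2)p + 11(1−p) = −13p + 11; against W: 2p + (-8)(1−p) = 10p − 8.
Setting these equal: −13p + 11 = 10p − 8 ⇒ −23p = -19 ⇒ p = 19/23, and the value is (-13)·(19/23) + 11 = 6/23.
For General C: with q = P(E), equating U's and D's payoffs gives −4q + 2 = 19q − 8 ⇒ q = 10/23.

10/23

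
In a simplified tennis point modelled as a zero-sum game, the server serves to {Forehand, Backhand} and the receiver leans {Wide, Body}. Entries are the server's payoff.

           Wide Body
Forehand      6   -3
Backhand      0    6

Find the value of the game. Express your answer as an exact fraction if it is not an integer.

12/5

Row minima: Forehand → -3, Backhand → 0; maximin = 0.
Column maxima: Wide → 6, Body → 6; minimax = 6.
0 ≠ 6, so there is no saddle point; optimal play is mixed.
Let the server play Forehand with probability p. Expected payoff against Wide: 6p + 0(1−p) = 6p; against Body: (-3)p + 6(1−p) = −9p + 6.
Setting these equal: 6p = −9p + 6 ⇒ 15p = 6 ⇒ p = 2/5, and the value is (6)·(2/5) = 12/5.
For the receiver: with q = P(Wide), equating Forehand's and Backhand's payoffs gives 9q − 3 = −6q + 6 ⇒ q = 3/5.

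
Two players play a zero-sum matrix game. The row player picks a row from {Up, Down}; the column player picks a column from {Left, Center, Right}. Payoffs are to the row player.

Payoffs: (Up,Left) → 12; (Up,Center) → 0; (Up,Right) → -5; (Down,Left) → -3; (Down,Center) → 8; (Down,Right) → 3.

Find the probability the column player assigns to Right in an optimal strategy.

15/23

Row minima: Up → -5, Down → -3; maximin = -3.
Column maxima: Left → 12, Center → 8, Right → 3; minimax = 3.
-3 ≠ 3, so there is no saddle point; optimal play is mixed.
Center is strictly dominated by Right (it gives the row player strictly more in every row), so the column player never plays it.
On the remaining 2×2 (Up, Down vs Left, Right):
Let the row player play Up with probability p. Expected payoff against Left: 12p + (-3)(1−p) = 15p − 3; against Right: (-5)p + 3(1−p) = −8p + 3.
Setting these equal: 15p − 3 = −8p + 3 ⇒ 23p = 6 ⇒ p = 6/23, and the value is (15)·(6/23) − 3 = 21/23.
For the column player: with q = P(Left), equating Up's and Down's payoffs gives 17q − 5 = −6q + 3 ⇒ q = 8/23.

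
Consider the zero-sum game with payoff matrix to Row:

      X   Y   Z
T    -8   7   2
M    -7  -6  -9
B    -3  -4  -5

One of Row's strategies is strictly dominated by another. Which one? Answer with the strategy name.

B gives a strictly higher payoff than M against every column: -3 > -7, -4 > -6, -5 > -9.
So M is strictly dominated and Row never plays it.

M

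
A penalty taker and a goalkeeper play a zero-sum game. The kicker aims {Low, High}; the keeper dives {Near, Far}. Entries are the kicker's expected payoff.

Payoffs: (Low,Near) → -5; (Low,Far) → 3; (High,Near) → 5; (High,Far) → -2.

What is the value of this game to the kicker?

Row minima: Low → -5, High → -2; maximin = -2.
Column maxima: Near → 5, Far → 3; minimax = 3.
-2 ≠ 3, so there is no saddle point; optimal play is mixed.
Let the kicker play Low with probability p. Expected payoff against Near: (-5)p + 5(1−p) = −10p + 5; against Far: 3p + (-2)(1−p) = 5p − 2.
Setting these equal: −10p + 5 = 5p − 2 ⇒ −15p = -7 ⇒ p = 7/15, and the value is (-10)·(7/15) + 5 = 1/3.
For the keeper: with q = P(Near), equating Low's and High's payoffs gives −8q + 3 = 7q − 2 ⇒ q = 1/3.

1/3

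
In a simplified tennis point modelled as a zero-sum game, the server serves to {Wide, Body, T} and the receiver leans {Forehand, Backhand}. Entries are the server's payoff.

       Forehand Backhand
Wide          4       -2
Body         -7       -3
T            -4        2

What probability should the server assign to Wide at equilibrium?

Row minima: Wide → -2, Body → -7, T → -4; maximin = -2.
Column maxima: Forehand → 4, Backhand → 2; minimax = 2.
-2 ≠ 2, so there is no saddle point; optimal play is mixed.
Body is strictly dominated by Wide, so the server never plays it.
On the remaining 2×2 (Wide, T vs Forehand, Backhand):
Let the server play Wide with probability p. Expected payoff against Forehand: 4p + (-4)(1−p) = 8p − 4; against Backhand: (-2)p + 2(1−p) = −4p + 2.
Setting these equal: 8p − 4 = −4p + 2 ⇒ 12p = 6 ⇒ p = 1/2, and the value is (8)·(1/2) − 4 = 0.
For the receiver: with q = P(Forehand), equating Wide's and T's payoffs gives 6q − 2 = −6q + 2 ⇒ q = 1/3.

1/2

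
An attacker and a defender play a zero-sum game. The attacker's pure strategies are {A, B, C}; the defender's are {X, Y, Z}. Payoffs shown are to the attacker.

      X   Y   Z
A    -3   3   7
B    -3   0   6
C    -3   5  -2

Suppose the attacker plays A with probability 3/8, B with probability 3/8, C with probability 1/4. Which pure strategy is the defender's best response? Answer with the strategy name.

X

If the defender plays X, the attacker's expected payoff is (3/8)·(-3) + (3/8)·(-3) + (1/4)·(-3) = -3.
If the defender plays Y, the attacker's expected payoff is (3/8)·3 + (3/8)·0 + (1/4)·5 = 19/8.
If the defender plays Z, the attacker's expected payoff is (3/8)·7 + (3/8)·6 + (1/4)·(-2) = 35/8.
The defender minimizes the attacker's payoff; the smallest is -3, so the best response is X.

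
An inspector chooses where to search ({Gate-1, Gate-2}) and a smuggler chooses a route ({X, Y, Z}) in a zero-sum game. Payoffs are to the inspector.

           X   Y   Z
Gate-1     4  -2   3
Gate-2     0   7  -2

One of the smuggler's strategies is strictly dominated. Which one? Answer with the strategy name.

Z holds the inspector's payoff strictly below X in every row: 3 < 4, -2 < 0.
So X is strictly dominated for the smuggler.

X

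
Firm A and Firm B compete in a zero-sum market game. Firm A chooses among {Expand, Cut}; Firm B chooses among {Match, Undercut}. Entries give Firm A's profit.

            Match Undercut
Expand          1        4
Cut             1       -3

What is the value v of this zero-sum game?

1

Row minima: Expand → 1, Cut → -3; maximin = 1.
Column maxima: Match → 1, Undercut → 4; minimax = 1.
Since maximin = minimax = 1, there is a saddle point and the value is 1.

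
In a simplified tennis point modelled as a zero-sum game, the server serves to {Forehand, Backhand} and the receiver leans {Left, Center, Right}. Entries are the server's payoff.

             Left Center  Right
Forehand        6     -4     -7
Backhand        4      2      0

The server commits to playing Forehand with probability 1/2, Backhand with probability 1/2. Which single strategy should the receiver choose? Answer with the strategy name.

Right

If the receiver plays Left, the server's expected payoff is (1/2)·6 + (1/2)·4 = 5.
If the receiver plays Center, the server's expected payoff is (1/2)·(-4) + (1/2)·2 = -1.
If the receiver plays Right, the server's expected payoff is (1/2)·(-7) + (1/2)·0 = -7/2.
The receiver minimizes the server's payoff; the smallest is -7/2, so the best response is Right.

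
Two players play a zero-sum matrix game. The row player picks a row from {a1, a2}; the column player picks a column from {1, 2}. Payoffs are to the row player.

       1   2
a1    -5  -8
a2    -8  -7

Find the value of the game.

Row minima: a1 → -8, a2 → -8; maximin = -8.
Column maxima: 1 → -5, 2 → -7; minimax = -7.
-8 ≠ -7, so there is no saddle point; optimal play is mixed.
Let the row player play a1 with probability p. Expected payoff against 1: (-5)p + (-8)(1−p) = 3p − 8; against 2: (-8)p + (-7)(1−p) = −p − 7.
Setting these equal: 3p − 8 = −p − 7 ⇒ 4p = 1 ⇒ p = 1/4, and the value is (3)·(1/4) − 8 = -29/4.
For the column player: with q = P(1), equating a1's and a2's payoffs gives 3q − 8 = −q − 7 ⇒ q = 1/4.

-29/4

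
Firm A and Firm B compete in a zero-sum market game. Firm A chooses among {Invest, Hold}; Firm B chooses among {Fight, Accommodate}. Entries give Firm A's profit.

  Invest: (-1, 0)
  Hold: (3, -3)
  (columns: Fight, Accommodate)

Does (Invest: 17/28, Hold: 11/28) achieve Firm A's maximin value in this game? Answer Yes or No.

No

Against Fight this mix gives (17/28)·(-1) + (11/28)·3 = 4/7.
Against Accommodate this mix gives (17/28)·0 + (11/28)·(-3) = -33/28.
Firm B will play Accommodate, holding Firm A to -33/28. Shifting weight toward the row that does better against Accommodate would raise this floor (the equalizing mix achieves -3/7 against both Accommodate and Fight), so the proposed strategy is not optimal.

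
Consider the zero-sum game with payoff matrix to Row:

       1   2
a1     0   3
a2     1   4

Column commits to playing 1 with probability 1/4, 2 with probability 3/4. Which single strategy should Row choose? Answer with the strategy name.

a2

Expected payoff of a1: (1/4)·0 + (3/4)·3 = 9/4.
Expected payoff of a2: (1/4)·1 + (3/4)·4 = 13/4.
The largest is 13/4, so Row's best response is a2.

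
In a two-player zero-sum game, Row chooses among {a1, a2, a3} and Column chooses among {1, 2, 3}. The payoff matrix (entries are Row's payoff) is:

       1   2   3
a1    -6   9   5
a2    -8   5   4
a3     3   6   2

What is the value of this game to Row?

Row minima: a1 → -6, a2 → -8, a3 → 2; maximin = 2.
Column maxima: 1 → 3, 2 → 9, 3 → 5; minimax = 3.
2 ≠ 3, so there is no saddle point; optimal play is mixed.
a2 is strictly dominated by a1, so Row never plays it.
2 is strictly dominated by 1 (it gives Row strictly more in every row), so Column never plays it.
On the remaining 2×2 (a1, a3 vs 1, 3):
Let Row play a1 with probability p. Expected payoff against 1: (-6)p + 3(1−p) = −9p + 3; against 3: 5p + 2(1−p) = 3p + 2.
Setting these equal: −9p + 3 = 3p + 2 ⇒ −12p = -1 ⇒ p = 1/12, and the value is (-9)·(1/12) + 3 = 9/4.
For Column: with q = P(1), equating a1's and a3's payoffs gives −11q + 5 = q + 2 ⇒ q = 1/4.

9/4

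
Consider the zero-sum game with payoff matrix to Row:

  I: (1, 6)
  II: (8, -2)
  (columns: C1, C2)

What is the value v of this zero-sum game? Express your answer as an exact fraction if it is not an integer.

Row minima: I → 1, II → -2; maximin = 1.
Column maxima: C1 → 8, C2 → 6; minimax = 6.
1 ≠ 6, so there is no saddle point; optimal play is mixed.
Let Row play I with probability p. Expected payoff against C1: 1p + 8(1−p) = −7p + 8; against C2: 6p + (-2)(1−p) = 8p − 2.
Setting these equal: −7p + 8 = 8p − 2 ⇒ −15p = -10 ⇒ p = 2/3, and the value is (-7)·(2/3) + 8 = 10/3.
For Column: with q = P(C1), equating I's and II's payoffs gives −5q + 6 = 10q − 2 ⇒ q = 8/15.

10/3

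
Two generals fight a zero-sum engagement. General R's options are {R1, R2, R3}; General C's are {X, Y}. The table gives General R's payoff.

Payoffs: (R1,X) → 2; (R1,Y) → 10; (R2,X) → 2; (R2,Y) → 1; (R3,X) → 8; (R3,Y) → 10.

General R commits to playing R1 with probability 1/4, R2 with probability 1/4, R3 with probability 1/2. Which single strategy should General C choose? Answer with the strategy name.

If General C plays X, General R's expected payoff is (1/4)·2 + (1/4)·2 + (1/2)·8 = 5.
If General C plays Y, General R's expected payoff is (1/4)·10 + (1/4)·1 + (1/2)·10 = 31/4.
General C minimizes General R's payoff; the smallest is 5, so the best response is X.

X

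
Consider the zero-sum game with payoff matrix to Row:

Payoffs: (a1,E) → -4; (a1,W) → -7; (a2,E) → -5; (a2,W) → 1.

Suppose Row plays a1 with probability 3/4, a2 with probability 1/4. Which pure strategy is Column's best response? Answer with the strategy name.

If Column plays E, Row's expected payoff is (3/4)·(-4) + (1/4)·(-5) = -17/4.
If Column plays W, Row's expected payoff is (3/4)·(-7) + (1/4)·1 = -5.
Column minimizes Row's payoff; the smallest is -5, so the best response is W.

W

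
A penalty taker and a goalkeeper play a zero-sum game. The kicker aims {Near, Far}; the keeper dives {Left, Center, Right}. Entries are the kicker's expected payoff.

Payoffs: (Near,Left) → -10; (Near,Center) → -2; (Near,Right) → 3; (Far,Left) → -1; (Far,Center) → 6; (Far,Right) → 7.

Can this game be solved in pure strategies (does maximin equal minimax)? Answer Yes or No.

Yes

Row minima: Near → -10, Far → -1; maximin = -1.
Column maxima: Left → -1, Center → 6, Right → 7; minimax = -1.
maximin = minimax = -1, so a saddle point exists.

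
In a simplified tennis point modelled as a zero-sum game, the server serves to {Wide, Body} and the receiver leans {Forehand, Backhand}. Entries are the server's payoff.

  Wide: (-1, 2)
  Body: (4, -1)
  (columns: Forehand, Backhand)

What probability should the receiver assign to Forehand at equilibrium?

Row minima: Wide → -1, Body → -1; maximin = -1.
Column maxima: Forehand → 4, Backhand → 2; minimax = 2.
-1 ≠ 2, so there is no saddle point; optimal play is mixed.
Let the server play Wide with probability p. Expected payoff against Forehand: (-1)p + 4(1−p) = −5p + 4; against Backhand: 2p + (-1)(1−p) = 3p − 1.
Setting these equal: −5p + 4 = 3p − 1 ⇒ −8p = -5 ⇒ p = 5/8, and the value is (-5)·(5/8) + 4 = 7/8.
For the receiver: with q = P(Forehand), equating Wide's and Body's payoffs gives −3q + 2 = 5q − 1 ⇒ q = 3/8.

3/8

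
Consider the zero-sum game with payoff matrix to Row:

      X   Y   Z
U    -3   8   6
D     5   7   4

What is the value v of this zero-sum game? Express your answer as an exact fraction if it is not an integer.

Row minima: U → -3, D → 4; maximin = 4.
Column maxima: X → 5, Y → 8, Z → 6; minimax = 5.
4 ≠ 5, so there is no saddle point; optimal play is mixed.
Y is strictly dominated by X (it gives Row strictly more in every row), so Column never plays it.
On the remaining 2×2 (U, D vs X, Z):
Let Row play U with probability p. Expected payoff against X: (-3)p + 5(1−p) = −8p + 5; against Z: 6p + 4(1−p) = 2p + 4.
Setting these equal: −8p + 5 = 2p + 4 ⇒ −10p = -1 ⇒ p = 1/10, and the value is (-8)·(1/10) + 5 = 21/5.
For Column: with q = P(X), equating U's and D's payoffs gives −9q + 6 = q + 4 ⇒ q = 1/5.

21/5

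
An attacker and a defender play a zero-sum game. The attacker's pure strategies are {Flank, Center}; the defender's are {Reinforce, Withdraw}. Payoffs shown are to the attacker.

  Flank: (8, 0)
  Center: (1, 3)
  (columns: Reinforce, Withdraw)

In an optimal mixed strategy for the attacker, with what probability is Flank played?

Row minima: Flank → 0, Center → 1; maximin = 1.
Column maxima: Reinforce → 8, Withdraw → 3; minimax = 3.
1 ≠ 3, so there is no saddle point; optimal play is mixed.
Let the attacker play Flank with probability p. Expected payoff against Reinforce: 8p + 1(1−p) = 7p + 1; against Withdraw: 0p + 3(1−p) = −3p + 3.
Setting these equal: 7p + 1 = −3p + 3 ⇒ 10p = 2 ⇒ p = 1/5, and the value is (7)·(1/5) + 1 = 12/5.
For the defender: with q = P(Reinforce), equating Flank's and Center's payoffs gives 8q = −2q + 3 ⇒ q = 3/10.

1/5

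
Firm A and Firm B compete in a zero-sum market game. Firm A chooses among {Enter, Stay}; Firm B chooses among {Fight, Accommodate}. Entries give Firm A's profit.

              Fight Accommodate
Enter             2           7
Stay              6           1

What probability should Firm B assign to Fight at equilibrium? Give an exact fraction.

3/5

Row minima: Enter → 2, Stay → 1; maximin = 2.
Column maxima: Fight → 6, Accommodate → 7; minimax = 6.
2 ≠ 6, so there is no saddle point; optimal play is mixed.
Let Firm A play Enter with probability p. Expected payoff against Fight: 2p + 6(1−p) = −4p + 6; against Accommodate: 7p + 1(1−p) = 6p + 1.
Setting these equal: −4p + 6 = 6p + 1 ⇒ −10p = -5 ⇒ p = 1/2, and the value is (-4)·(1/2) + 6 = 4.
For Firm B: with q = P(Fight), equating Enter's and Stay's payoffs gives −5q + 7 = 5q + 1 ⇒ q = 3/5.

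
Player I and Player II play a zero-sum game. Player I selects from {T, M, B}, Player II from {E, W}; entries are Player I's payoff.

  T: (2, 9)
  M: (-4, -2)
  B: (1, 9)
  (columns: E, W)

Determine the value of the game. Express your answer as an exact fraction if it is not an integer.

2

Row minima: T → 2, M → -4, B → 1; maximin = 2.
Column maxima: E → 2, W → 9; minimax = 2.
Since maximin = minimax = 2, there is a saddle point and the value is 2.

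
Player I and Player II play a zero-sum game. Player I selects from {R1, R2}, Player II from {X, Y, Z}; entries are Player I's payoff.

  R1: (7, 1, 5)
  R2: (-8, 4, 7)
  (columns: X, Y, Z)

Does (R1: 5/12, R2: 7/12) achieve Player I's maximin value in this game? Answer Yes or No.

No

Against X this mix gives (5/12)·7 + (7/12)·(-8) = -7/4.
Against Y this mix gives (5/12)·1 + (7/12)·4 = 11/4.
Against Z this mix gives (5/12)·5 + (7/12)·7 = 37/6.
Player II will play X, holding Player I to -7/4. Shifting weight toward the row that does better against X would raise this floor (the equalizing mix achieves 2 against both X and Y), so the proposed strategy is not optimal.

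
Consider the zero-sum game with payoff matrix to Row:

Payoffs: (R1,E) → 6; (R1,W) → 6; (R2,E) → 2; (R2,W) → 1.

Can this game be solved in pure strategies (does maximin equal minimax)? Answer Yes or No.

Yes

Row minima: R1 → 6, R2 → 1; maximin = 6.
Column maxima: E → 6, W → 6; minimax = 6.
maximin = minimax = 6, so a saddle point exists.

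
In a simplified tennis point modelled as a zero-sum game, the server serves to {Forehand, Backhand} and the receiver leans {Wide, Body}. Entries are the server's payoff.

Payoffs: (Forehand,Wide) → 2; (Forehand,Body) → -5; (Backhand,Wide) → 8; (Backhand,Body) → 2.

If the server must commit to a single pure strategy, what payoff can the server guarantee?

Row minima: Forehand → -5, Backhand → 2.
The best of these is 2.

2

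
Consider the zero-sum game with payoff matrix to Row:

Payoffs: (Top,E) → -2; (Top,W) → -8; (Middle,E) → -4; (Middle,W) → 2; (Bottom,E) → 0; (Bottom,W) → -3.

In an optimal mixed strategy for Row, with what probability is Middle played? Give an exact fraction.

Row minima: Top → -8, Middle → -4, Bottom → -3; maximin = -3.
Column maxima: E → 0, W → 2; minimax = 0.
-3 ≠ 0, so there is no saddle point; optimal play is mixed.
Top is strictly dominated by Bottom, so Row never plays it.
On the remaining 2×2 (Middle, Bottom vs E, W):
Let Row play Middle with probability p. Expected payoff against E: (-4)p + 0(1−p) = −4p; against W: 2p + (-3)(1−p) = 5p − 3.
Setting these equal: −4p = 5p − 3 ⇒ −9p = -3 ⇒ p = 1/3, and the value is (-4)·(1/3) = -4/3.
For Column: with q = P(E), equating Middle's and Bottom's payoffs gives −6q + 2 = 3q − 3 ⇒ q = 5/9.

1/3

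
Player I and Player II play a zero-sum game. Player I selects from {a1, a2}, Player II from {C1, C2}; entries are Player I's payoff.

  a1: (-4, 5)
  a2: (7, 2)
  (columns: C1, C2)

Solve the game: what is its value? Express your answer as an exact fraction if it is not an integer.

Row minima: a1 → -4, a2 → 2; maximin = 2.
Column maxima: C1 → 7, C2 → 5; minimax = 5.
2 ≠ 5, so there is no saddle point; optimal play is mixed.
Let Player I play a1 with probability p. Expected payoff against C1: (-4)p + 7(1−p) = −11p + 7; against C2: 5p + 2(1−p) = 3p + 2.
Setting these equal: −11p + 7 = 3p + 2 ⇒ −14p = -5 ⇒ p = 5/14, and the value is (-11)·(5/14) + 7 = 43/14.
For Player II: with q = P(C1), equating a1's and a2's payoffs gives −9q + 5 = 5q + 2 ⇒ q = 3/14.

43/14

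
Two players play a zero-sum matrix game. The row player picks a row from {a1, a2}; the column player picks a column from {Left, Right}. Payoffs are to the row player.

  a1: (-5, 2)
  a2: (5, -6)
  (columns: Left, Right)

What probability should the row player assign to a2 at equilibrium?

Row minima: a1 → -5, a2 → -6; maximin = -5.
Column maxima: Left → 5, Right → 2; minimax = 2.
-5 ≠ 2, so there is no saddle point; optimal play is mixed.
Let the row player play a1 with probability p. Expected payoff against Left: (-5)p + 5(1−p) = −10p + 5; against Right: 2p + (-6)(1−p) = 8p − 6.
Setting these equal: −10p + 5 = 8p − 6 ⇒ −18p = -11 ⇒ p = 11/18, and the value is (-10)·(11/18) + 5 = -10/9.
For the column player: with q = P(Left), equating a1's and a2's payoffs gives −7q + 2 = 11q − 6 ⇒ q = 4/9.

7/18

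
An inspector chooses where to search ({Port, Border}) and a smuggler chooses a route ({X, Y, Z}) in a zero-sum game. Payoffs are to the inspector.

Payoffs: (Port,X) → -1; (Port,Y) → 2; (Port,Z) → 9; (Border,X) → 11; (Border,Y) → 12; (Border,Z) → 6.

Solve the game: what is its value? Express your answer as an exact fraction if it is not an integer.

7

Row minima: Port → -1, Border → 6; maximin = 6.
Column maxima: X → 11, Y → 12, Z → 9; minimax = 9.
6 ≠ 9, so there is no saddle point; optimal play is mixed.
Y is strictly dominated by X (it gives the inspector strictly more in every row), so the smuggler never plays it.
On the remaining 2×2 (Port, Border vs X, Z):
Let the inspector play Port with probability p. Expected payoff against X: (-1)p + 11(1−p) = −12p + 11; against Z: 9p + 6(1−p) = 3p + 6.
Setting these equal: −12p + 11 = 3p + 6 ⇒ −15p = -5 ⇒ p = 1/3, and the value is (-12)·(1/3) + 11 = 7.
For the smuggler: with q = P(X), equating Port's and Border's payoffs gives −10q + 9 = 5q + 6 ⇒ q = 1/5.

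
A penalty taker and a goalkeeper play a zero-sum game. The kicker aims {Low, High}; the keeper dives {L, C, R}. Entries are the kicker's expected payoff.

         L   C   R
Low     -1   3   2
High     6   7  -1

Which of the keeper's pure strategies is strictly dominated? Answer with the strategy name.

L holds the kicker's payoff strictly below C in every row: -1 < 3, 6 < 7.
So C is strictly dominated for the keeper.

C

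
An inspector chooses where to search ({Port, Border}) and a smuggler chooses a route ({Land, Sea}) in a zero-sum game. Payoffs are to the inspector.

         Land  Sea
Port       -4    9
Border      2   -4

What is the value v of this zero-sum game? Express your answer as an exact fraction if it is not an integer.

Row minima: Port → -4, Border → -4; maximin = -4.
Column maxima: Land → 2, Sea → 9; minimax = 2.
-4 ≠ 2, so there is no saddle point; optimal play is mixed.
Let the inspector play Port with probability p. Expected payoff against Land: (-4)p + 2(1−p) = −6p + 2; against Sea: 9p + (-4)(1−p) = 13p − 4.
Setting these equal: −6p + 2 = 13p − 4 ⇒ −19p = -6 ⇒ p = 6/19, and the value is (-6)·(6/19) + 2 = 2/19.
For the smuggler: with q = P(Land), equating Port's and Border's payoffs gives −13q + 9 = 6q − 4 ⇒ q = 13/19.

2/19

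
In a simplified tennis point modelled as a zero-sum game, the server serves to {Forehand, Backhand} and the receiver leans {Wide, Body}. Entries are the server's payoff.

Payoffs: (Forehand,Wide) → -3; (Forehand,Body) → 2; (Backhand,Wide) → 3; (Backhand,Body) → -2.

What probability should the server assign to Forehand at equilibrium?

1/2

Row minima: Forehand → -3, Backhand → -2; maximin = -2.
Column maxima: Wide → 3, Body → 2; minimax = 2.
-2 ≠ 2, so there is no saddle point; optimal play is mixed.
Let the server play Forehand with probability p. Expected payoff against Wide: (-3)p + 3(1−p) = −6p + 3; against Body: 2p + (-2)(1−p) = 4p − 2.
Setting these equal: −6p + 3 = 4p − 2 ⇒ −10p = -5 ⇒ p = 1/2, and the value is (-6)·(1/2) + 3 = 0.
For the receiver: with q = P(Wide), equating Forehand's and Backhand's payoffs gives −5q + 2 = 5q − 2 ⇒ q = 2/5.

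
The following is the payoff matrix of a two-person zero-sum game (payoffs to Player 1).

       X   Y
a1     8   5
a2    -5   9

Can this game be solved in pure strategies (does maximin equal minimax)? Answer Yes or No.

No

Row minima: a1 → 5, a2 → -5; maximin = 5.
Column maxima: X → 8, Y → 9; minimax = 8.
5 ≠ 8, so no pure-strategy equilibrium exists.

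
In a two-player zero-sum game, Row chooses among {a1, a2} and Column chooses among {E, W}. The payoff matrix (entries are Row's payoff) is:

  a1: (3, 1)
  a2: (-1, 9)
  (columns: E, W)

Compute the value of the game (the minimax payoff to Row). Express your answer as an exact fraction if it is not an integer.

Row minima: a1 → 1, a2 → -1; maximin = 1.
Column maxima: E → 3, W → 9; minimax = 3.
1 ≠ 3, so there is no saddle point; optimal play is mixed.
Let Row play a1 with probability p. Expected payoff against E: 3p + (-1)(1−p) = 4p − 1; against W: 1p + 9(1−p) = −8p + 9.
Setting these equal: 4p − 1 = −8p + 9 ⇒ 12p = 10 ⇒ p = 5/6, and the value is (4)·(5/6) − 1 = 7/3.
For Column: with q = P(E), equating a1's and a2's payoffs gives 2q + 1 = −10q + 9 ⇒ q = 2/3.

7/3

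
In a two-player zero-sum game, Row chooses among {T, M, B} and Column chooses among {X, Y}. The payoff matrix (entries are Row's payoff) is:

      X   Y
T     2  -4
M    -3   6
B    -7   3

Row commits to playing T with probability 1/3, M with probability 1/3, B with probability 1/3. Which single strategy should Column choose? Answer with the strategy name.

X

If Column plays X, Row's expected payoff is (1/3)·2 + (1/3)·(-3) + (1/3)·(-7) = -8/3.
If Column plays Y, Row's expected payoff is (1/3)·(-4) + (1/3)·6 + (1/3)·3 = 5/3.
Column minimizes Row's payoff; the smallest is -8/3, so the best response is X.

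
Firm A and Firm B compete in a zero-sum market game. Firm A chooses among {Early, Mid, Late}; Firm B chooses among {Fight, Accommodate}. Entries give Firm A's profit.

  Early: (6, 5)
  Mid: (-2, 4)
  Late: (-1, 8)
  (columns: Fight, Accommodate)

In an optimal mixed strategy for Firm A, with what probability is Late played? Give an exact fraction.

Row minima: Early → 5, Mid → -2, Late → -1; maximin = 5.
Column maxima: Fight → 6, Accommodate → 8; minimax = 6.
5 ≠ 6, so there is no saddle point; optimal play is mixed.
Mid is strictly dominated by Early, so Firm A never plays it.
On the remaining 2×2 (Early, Late vs Fight, Accommodate):
Let Firm A play Early with probability p. Expected payoff against Fight: 6p + (-1)(1−p) = 7p − 1; against Accommodate: 5p + 8(1−p) = −3p + 8.
Setting these equal: 7p − 1 = −3p + 8 ⇒ 10p = 9 ⇒ p = 9/10, and the value is (7)·(9/10) − 1 = 53/10.
For Firm B: with q = P(Fight), equating Early's and Late's payoffs gives q + 5 = −9q + 8 ⇒ q = 3/10.

1/10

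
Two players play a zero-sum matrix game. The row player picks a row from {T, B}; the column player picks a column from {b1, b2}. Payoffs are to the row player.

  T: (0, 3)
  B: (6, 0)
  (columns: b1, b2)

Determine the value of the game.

2

Row minima: T → 0, B → 0; maximin = 0.
Column maxima: b1 → 6, b2 → 3; minimax = 3.
0 ≠ 3, so there is no saddle point; optimal play is mixed.
Let the row player play T with probability p. Expected payoff against b1: 0p + 6(1−p) = −6p + 6; against b2: 3p + 0(1−p) = 3p.
Setting these equal: −6p + 6 = 3p ⇒ −9p = -6 ⇒ p = 2/3, and the value is (-6)·(2/3) + 6 = 2.
For the column player: with q = P(b1), equating T's and B's payoffs gives −3q + 3 = 6q ⇒ q = 1/3.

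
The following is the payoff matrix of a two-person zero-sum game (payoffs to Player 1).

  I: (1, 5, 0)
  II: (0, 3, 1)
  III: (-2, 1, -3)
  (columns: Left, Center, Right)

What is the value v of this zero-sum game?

Row minima: I → 0, II → 0, III → -3; maximin = 0.
Column maxima: Left → 1, Center → 5, Right → 1; minimax = 1.
0 ≠ 1, so there is no saddle point; optimal play is mixed.
III is strictly dominated by I, so Player 1 never plays it.
Center is strictly dominated by Left (it gives Player 1 strictly more in every row), so Player 2 never plays it.
On the remaining 2×2 (I, II vs Left, Right):
Let Player 1 play I with probability p. Expected payoff against Left: 1p + 0(1−p) = p; against Right: 0p + 1(1−p) = −p + 1.
Setting these equal: p = −p + 1 ⇒ 2p = 1 ⇒ p = 1/2, and the value is (1)·(1/2) = 1/2.
For Player 2: with q = P(Left), equating I's and II's payoffs gives q = −q + 1 ⇒ q = 1/2.

1/2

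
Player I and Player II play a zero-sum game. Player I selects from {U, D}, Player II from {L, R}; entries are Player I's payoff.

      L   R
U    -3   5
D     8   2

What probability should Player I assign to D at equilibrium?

4/7

Row minima: U → -3, D → 2; maximin = 2.
Column maxima: L → 8, R → 5; minimax = 5.
2 ≠ 5, so there is no saddle point; optimal play is mixed.
Let Player I play U with probability p. Expected payoff against L: (-3)p + 8(1−p) = −11p + 8; against R: 5p + 2(1−p) = 3p + 2.
Setting these equal: −11p + 8 = 3p + 2 ⇒ −14p = -6 ⇒ p = 3/7, and the value is (-11)·(3/7) + 8 = 23/7.
For Player II: with q = P(L), equating U's and D's payoffs gives −8q + 5 = 6q + 2 ⇒ q = 3/14.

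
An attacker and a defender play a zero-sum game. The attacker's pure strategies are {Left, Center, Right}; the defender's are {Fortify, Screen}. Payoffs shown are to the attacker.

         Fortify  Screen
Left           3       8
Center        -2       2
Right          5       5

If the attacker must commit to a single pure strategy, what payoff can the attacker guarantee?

Row minima: Left → 3, Center → -2, Right → 5.
The best of these is 5.

5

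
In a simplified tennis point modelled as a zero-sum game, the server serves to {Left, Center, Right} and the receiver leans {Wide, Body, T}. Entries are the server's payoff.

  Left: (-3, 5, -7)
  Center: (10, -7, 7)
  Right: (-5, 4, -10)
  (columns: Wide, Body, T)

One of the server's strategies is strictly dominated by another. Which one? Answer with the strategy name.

Right

Left gives a strictly higher payoff than Right against every column: -3 > -5, 5 > 4, -7 > -10.
So Right is strictly dominated and the server never plays it.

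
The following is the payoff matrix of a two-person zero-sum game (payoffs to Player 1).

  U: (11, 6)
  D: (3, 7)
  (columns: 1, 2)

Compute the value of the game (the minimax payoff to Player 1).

59/9

Row minima: U → 6, D → 3; maximin = 6.
Column maxima: 1 → 11, 2 → 7; minimax = 7.
6 ≠ 7, so there is no saddle point; optimal play is mixed.
Let Player 1 play U with probability p. Expected payoff against 1: 11p + 3(1−p) = 8p + 3; against 2: 6p + 7(1−p) = −p + 7.
Setting these equal: 8p + 3 = −p + 7 ⇒ 9p = 4 ⇒ p = 4/9, and the value is (8)·(4/9) + 3 = 59/9.
For Player 2: with q = P(1), equating U's and D's payoffs gives 5q + 6 = −4q + 7 ⇒ q = 1/9.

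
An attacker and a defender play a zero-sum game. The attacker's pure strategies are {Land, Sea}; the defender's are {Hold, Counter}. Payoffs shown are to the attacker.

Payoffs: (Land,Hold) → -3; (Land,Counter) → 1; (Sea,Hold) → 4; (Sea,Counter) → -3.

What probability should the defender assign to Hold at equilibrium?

Row minima: Land → -3, Sea → -3; maximin = -3.
Column maxima: Hold → 4, Counter → 1; minimax = 1.
-3 ≠ 1, so there is no saddle point; optimal play is mixed.
Let the attacker play Land with probability p. Expected payoff against Hold: (-3)p + 4(1−p) = −7p + 4; against Counter: 1p + (-3)(1−p) = 4p − 3.
Setting these equal: −7p + 4 = 4p − 3 ⇒ −11p = -7 ⇒ p = 7/11, and the value is (-7)·(7/11) + 4 = -5/11.
For the defender: with q = P(Hold), equating Land's and Sea's payoffs gives −4q + 1 = 7q − 3 ⇒ q = 4/11.

4/11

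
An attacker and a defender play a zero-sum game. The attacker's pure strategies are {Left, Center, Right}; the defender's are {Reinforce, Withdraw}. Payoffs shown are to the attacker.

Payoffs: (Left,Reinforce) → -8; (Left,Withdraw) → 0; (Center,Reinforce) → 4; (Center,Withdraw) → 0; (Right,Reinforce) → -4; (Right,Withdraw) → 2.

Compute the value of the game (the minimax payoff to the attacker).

4/5

Row minima: Left → -8, Center → 0, Right → -4; maximin = 0.
Column maxima: Reinforce → 4, Withdraw → 2; minimax = 2.
0 ≠ 2, so there is no saddle point; optimal play is mixed.
Left is strictly dominated by Right, so the attacker never plays it.
On the remaining 2×2 (Center, Right vs Reinforce, Withdraw):
Let the attacker play Center with probability p. Expected payoff against Reinforce: 4p + (-4)(1−p) = 8p − 4; against Withdraw: 0p + 2(1−p) = −2p + 2.
Setting these equal: 8p − 4 = −2p + 2 ⇒ 10p = 6 ⇒ p = 3/5, and the value is (8)·(3/5) − 4 = 4/5.
For the defender: with q = P(Reinforce), equating Center's and Right's payoffs gives 4q = −6q + 2 ⇒ q = 1/5.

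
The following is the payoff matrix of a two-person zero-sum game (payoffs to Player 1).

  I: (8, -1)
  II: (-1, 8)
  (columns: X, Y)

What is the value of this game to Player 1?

7/2

Row minima: I → -1, II → -1; maximin = -1.
Column maxima: X → 8, Y → 8; minimax = 8.
-1 ≠ 8, so there is no saddle point; optimal play is mixed.
Let Player 1 play I with probability p. Expected payoff against X: 8p + (-1)(1−p) = 9p − 1; against Y: (-1)p + 8(1−p) = −9p + 8.
Setting these equal: 9p − 1 = −9p + 8 ⇒ 18p = 9 ⇒ p = 1/2, and the value is (9)·(1/2) − 1 = 7/2.
For Player 2: with q = P(X), equating I's and II's payoffs gives 9q − 1 = −9q + 8 ⇒ q = 1/2.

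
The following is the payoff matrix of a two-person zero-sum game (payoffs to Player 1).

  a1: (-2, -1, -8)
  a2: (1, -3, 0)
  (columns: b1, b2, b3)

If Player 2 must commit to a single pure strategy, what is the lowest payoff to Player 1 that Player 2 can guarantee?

Column maxima: b1 → 1, b2 → -1, b3 → 0.
The smallest of these is -1.

-1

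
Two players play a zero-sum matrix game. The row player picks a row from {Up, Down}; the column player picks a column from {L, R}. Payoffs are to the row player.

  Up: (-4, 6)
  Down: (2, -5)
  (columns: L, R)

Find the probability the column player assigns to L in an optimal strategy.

11/17

Row minima: Up → -4, Down → -5; maximin = -4.
Column maxima: L → 2, R → 6; minimax = 2.
-4 ≠ 2, so there is no saddle point; optimal play is mixed.
Let the row player play Up with probability p. Expected payoff against L: (-4)p + 2(1−p) = −6p + 2; against R: 6p + (-5)(1−p) = 11p − 5.
Setting these equal: −6p + 2 = 11p − 5 ⇒ −17p = -7 ⇒ p = 7/17, and the value is (-6)·(7/17) + 2 = -8/17.
For the column player: with q = P(L), equating Up's and Down's payoffs gives −10q + 6 = 7q − 5 ⇒ q = 11/17.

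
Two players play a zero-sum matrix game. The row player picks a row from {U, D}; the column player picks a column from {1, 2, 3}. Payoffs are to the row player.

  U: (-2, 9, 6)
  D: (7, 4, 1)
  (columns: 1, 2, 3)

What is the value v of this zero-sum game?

22/7

Row minima: U → -2, D → 1; maximin = 1.
Column maxima: 1 → 7, 2 → 9, 3 → 6; minimax = 6.
1 ≠ 6, so there is no saddle point; optimal play is mixed.
2 is strictly dominated by 3 (it gives the row player strictly more in every row), so the column player never plays it.
On the remaining 2×2 (U, D vs 1, 3):
Let the row player play U with probability p. Expected payoff against 1: (-2)p + 7(1−p) = −9p + 7; against 3: 6p + 1(1−p) = 5p + 1.
Setting these equal: −9p + 7 = 5p + 1 ⇒ −14p = -6 ⇒ p = 3/7, and the value is (-9)·(3/7) + 7 = 22/7.
For the column player: with q = P(1), equating U's and D's payoffs gives −8q + 6 = 6q + 1 ⇒ q = 5/14.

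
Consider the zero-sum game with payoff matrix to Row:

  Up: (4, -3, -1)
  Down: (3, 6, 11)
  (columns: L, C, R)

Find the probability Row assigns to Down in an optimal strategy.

Row minima: Up → -3, Down → 3; maximin = 3.
Column maxima: L → 4, C → 6, R → 11; minimax = 4.
3 ≠ 4, so there is no saddle point; optimal play is mixed.
R is strictly dominated by C (it gives Row strictly more in every row), so Column never plays it.
On the remaining 2×2 (Up, Down vs L, C):
Let Row play Up with probability p. Expected payoff against L: 4p + 3(1−p) = p + 3; against C: (-3)p + 6(1−p) = −9p + 6.
Setting these equal: p + 3 = −9p + 6 ⇒ 10p = 3 ⇒ p = 3/10, and the value is (1)·(3/10) + 3 = 33/10.
For Column: with q = P(L), equating Up's and Down's payoffs gives 7q − 3 = −3q + 6 ⇒ q = 9/10.

7/10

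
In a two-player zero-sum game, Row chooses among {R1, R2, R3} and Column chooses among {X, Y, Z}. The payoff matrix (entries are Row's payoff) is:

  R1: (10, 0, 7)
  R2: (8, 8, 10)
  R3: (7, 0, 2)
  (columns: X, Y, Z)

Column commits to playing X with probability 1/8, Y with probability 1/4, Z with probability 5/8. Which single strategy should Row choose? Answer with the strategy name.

Expected payoff of R1: (1/8)·10 + (1/4)·0 + (5/8)·7 = 45/8.
Expected payoff of R2: (1/8)·8 + (1/4)·8 + (5/8)·10 = 37/4.
Expected payoff of R3: (1/8)·7 + (1/4)·0 + (5/8)·2 = 17/8.
The largest is 37/4, so Row's best response is R2.

R2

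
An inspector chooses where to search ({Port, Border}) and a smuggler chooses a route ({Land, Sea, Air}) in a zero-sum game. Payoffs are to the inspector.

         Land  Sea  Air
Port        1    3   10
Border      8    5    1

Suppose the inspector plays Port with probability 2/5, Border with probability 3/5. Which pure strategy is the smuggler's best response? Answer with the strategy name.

If the smuggler plays Land, the inspector's expected payoff is (2/5)·1 + (3/5)·8 = 26/5.
If the smuggler plays Sea, the inspector's expected payoff is (2/5)·3 + (3/5)·5 = 21/5.
If the smuggler plays Air, the inspector's expected payoff is (2/5)·10 + (3/5)·1 = 23/5.
The smuggler minimizes the inspector's payoff; the smallest is 21/5, so the best response is Sea.

Sea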